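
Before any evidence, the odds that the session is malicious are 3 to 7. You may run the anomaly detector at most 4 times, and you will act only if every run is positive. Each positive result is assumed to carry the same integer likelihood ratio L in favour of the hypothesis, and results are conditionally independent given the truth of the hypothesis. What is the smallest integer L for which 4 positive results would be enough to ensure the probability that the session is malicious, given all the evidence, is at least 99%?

Prior odds = 3/7.
Target odds = 0.99/0.01 = 99.
Need L⁴ ≥ 99 ÷ (3/7) = 231.
3⁴ = 81 < 231 ≤ 256 = 4⁴, so L = 4.

4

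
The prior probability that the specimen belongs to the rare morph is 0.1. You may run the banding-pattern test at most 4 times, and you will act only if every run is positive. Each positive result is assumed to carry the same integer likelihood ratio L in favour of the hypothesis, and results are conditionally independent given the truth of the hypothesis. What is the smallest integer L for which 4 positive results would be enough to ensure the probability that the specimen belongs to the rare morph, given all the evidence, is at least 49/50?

5

Prior odds = 0.1/0.9 = 1/9.
Target odds = 0.98/0.02 = 49.
Need L⁴ ≥ 49 ÷ (1/9) = 441.
4⁴ = 256 < 441 ≤ 625 = 5⁴, so L = 5.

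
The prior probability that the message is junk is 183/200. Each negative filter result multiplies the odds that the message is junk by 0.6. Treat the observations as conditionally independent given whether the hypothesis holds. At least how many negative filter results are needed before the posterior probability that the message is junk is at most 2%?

Prior odds = 0.915/0.085 = 183/17.
Likelihood ratio per negative filter result = 0.6.
Target posterior odds = 0.02/0.98 = 1/49.
Require 0.6ⁿ ≤ 1/49 ÷ (183/17) = 17/8967.
0.6¹² = 531441/244140625 is still above 17/8967 but 0.6¹³ ≈0.00130607 is at or below it, so n = 13.

13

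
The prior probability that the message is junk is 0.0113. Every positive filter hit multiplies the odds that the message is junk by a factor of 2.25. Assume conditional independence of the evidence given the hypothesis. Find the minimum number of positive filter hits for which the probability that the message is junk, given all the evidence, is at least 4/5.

8

Prior odds = 0.0113/0.9887 = 113/9887.
Likelihood ratio per positive filter hit = 2.25.
Target posterior odds = 0.8/0.2 = 4.
Need (113/9887) × 2.25ⁿ ≥ 4, i.e. 2.25ⁿ ≥ 39548/113.
2.25⁷ = 4782969/16384 falls short of 39548/113 but 2.25⁸ = 43046721/65536 reaches it, so n = 8.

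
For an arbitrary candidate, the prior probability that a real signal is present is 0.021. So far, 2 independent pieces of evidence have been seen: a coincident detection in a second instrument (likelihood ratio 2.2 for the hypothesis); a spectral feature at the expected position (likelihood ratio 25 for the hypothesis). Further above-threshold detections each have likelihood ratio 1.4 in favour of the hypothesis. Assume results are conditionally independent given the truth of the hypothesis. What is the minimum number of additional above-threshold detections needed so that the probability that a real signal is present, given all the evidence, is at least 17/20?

Prior odds = 0.021/0.979 = 21/979.
Combined Bayes factor of the evidence already in hand = 2.2 × 25 = 55.
Odds after that evidence = (21/979) × 55 = 105/89.
Target odds = 0.85/0.15 = 17/3.
Need 1.4ⁿ ≥ 17/3 ÷ (105/89) = 1513/315.
1.4⁴ = 3.8416 falls short of 1513/315 but 1.4⁵ = 5.37824 reaches it, so n = 5.

5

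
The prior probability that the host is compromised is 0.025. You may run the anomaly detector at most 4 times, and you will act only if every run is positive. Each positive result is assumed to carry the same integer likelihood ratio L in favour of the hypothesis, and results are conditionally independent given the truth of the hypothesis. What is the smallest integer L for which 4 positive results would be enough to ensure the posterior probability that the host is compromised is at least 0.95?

Prior odds = 0.025/0.975 = 1/39.
Target odds = 0.95/0.05 = 19.
Need L⁴ ≥ 19 ÷ (1/39) = 741.
5⁴ = 625 < 741 ≤ 1296 = 6⁴, so L = 6.

6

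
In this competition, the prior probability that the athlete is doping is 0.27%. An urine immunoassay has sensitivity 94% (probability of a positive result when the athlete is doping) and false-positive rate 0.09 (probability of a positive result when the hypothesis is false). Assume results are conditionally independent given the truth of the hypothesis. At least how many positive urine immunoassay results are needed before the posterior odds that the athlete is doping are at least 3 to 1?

Prior odds: 0.0027 ÷ 0.9973 = 27/9973.
Likelihood ratio of a positive result = 0.94/0.09 = 94/9.
Target odds = 3.
Require (94/9)ⁿ ≥ 3 ÷ (27/9973) = 9973/9.
(94/9)² = 8836/81 falls short of 9973/9 but (94/9)³ = 830584/729 reaches it, so n = 3.

3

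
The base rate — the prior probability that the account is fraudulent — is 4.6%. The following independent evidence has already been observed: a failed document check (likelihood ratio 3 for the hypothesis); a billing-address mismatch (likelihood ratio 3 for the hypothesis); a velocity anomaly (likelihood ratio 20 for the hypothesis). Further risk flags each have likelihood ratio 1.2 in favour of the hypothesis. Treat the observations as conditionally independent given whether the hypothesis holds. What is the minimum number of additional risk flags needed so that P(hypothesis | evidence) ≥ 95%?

Prior odds = 0.046/0.954 = 23/477.
Combined Bayes factor of the evidence already in hand = 3 × 3 × 20 = 180.
Odds after that evidence = (23/477) × 180 = 460/53.
Target odds = 0.95/0.05 = 19.
Need 1.2ⁿ ≥ 19 ÷ (460/53) = 1007/460.
1.2⁴ = 2.0736 falls short of 1007/460 but 1.2⁵ = 2.48832 reaches it, so n = 5.

5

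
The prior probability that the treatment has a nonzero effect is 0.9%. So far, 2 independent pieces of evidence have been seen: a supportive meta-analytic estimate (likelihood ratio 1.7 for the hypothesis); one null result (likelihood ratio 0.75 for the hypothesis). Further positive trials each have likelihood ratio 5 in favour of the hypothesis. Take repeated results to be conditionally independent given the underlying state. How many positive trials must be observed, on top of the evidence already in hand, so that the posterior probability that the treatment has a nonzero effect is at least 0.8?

Prior odds = 0.009/0.991 = 9/991.
Combined Bayes factor of the evidence already in hand = 1.7 × 0.75 = 1.275.
Odds after that evidence = (9/991) × 1.275 = 459/39640.
Target odds = 0.8/0.2 = 4.
Need 5ⁿ ≥ 4 ÷ (459/39640) = 158560/459.
5³ = 125 falls short of 158560/459 but 5⁴ = 625 reaches it, so n = 4.

4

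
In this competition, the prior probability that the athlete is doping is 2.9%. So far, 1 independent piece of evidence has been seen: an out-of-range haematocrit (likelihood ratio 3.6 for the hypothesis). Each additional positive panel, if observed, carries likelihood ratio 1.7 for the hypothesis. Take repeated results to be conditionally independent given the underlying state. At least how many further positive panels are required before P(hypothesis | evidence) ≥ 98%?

Prior odds = 0.029/0.971 = 29/971.
Bayes factor of the evidence already in hand = 3.6.
Odds after that evidence = (29/971) × 3.6 = 522/4855.
Target odds = 0.98/0.02 = 49.
Need 1.7ⁿ ≥ 49 ÷ (522/4855) = 237895/522.
1.7¹¹ ≈342.719 falls short of 237895/522 but 1.7¹² ≈582.622 reaches it, so n = 12.

12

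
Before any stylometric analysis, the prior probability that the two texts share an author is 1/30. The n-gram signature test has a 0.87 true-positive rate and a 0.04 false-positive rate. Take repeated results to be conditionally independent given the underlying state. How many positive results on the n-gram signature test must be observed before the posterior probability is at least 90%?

2

Prior odds: (1/30) ÷ (29/30) = 1/29.
Likelihood ratio of a positive result = 0.87/0.04 = 21.75.
Target odds: 0.9 ÷ 0.1 = 9.
Need (1/29) × 21.75ⁿ ≥ 9, i.e. 21.75ⁿ ≥ 261.
21.75¹ = 21.75 falls short of 261 but 21.75² = 473.0625 reaches it, so n = 2.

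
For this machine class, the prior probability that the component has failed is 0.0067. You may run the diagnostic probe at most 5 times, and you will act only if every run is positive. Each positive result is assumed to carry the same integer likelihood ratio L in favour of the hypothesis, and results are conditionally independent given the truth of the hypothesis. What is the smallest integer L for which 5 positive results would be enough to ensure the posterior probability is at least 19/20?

Prior odds = 0.0067/0.9933 = 67/9933.
Target odds = 0.95/0.05 = 19.
Need L⁵ ≥ 19 ÷ (67/9933) = 188727/67.
4⁵ = 1024 < 188727/67 ≤ 3125 = 5⁵, so L = 5.

5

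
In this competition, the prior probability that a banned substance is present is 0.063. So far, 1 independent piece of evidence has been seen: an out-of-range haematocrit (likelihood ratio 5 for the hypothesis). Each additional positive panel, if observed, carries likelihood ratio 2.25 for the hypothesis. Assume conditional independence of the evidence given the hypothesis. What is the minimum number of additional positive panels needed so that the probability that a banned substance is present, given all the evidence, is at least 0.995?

Prior odds = 0.063/0.937 = 63/937.
Bayes factor of the evidence already in hand = 5.
Odds after that evidence = (63/937) × 5 = 315/937.
Target odds = 0.995/0.005 = 199.
Need 2.25ⁿ ≥ 199 ÷ (315/937) = 186463/315.
2.25⁷ = 4782969/16384 falls short of 186463/315 but 2.25⁸ = 43046721/65536 reaches it, so n = 8.

8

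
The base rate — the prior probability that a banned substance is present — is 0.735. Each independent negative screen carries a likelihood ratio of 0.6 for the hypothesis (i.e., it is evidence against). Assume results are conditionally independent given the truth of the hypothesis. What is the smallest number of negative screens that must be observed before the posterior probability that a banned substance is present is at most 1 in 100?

11

Prior odds: 0.735 ÷ 0.265 = 147/53.
Likelihood ratio per negative screen = 0.6.
Target odds: 0.01 ÷ 0.99 = 1/99.
Need (147/53) × 0.6ⁿ ≤ 1/99, i.e. 0.6ⁿ ≤ 53/14553.
0.6¹⁰ = 59049/9765625 is still above 53/14553 but 0.6¹¹ = 177147/48828125 is at or below it, so n = 11.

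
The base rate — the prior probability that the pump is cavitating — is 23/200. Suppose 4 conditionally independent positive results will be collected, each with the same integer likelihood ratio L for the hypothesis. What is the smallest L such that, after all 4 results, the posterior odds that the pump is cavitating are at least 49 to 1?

5

Prior odds = 0.115/0.885 = 23/177.
Target odds = 49.
Need L⁴ ≥ 49 ÷ (23/177) = 8673/23.
4⁴ = 256 < 8673/23 ≤ 625 = 5⁴, so L = 5.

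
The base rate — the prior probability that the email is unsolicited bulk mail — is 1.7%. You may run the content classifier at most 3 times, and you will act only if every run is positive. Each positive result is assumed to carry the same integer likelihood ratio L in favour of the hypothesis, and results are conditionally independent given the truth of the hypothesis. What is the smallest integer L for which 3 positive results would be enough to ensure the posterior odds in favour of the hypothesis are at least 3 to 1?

6

Prior odds = 0.017/0.983 = 17/983.
Target odds = 3.
Need L³ ≥ 3 ÷ (17/983) = 2949/17.
5³ = 125 < 2949/17 ≤ 216 = 6³, so L = 6.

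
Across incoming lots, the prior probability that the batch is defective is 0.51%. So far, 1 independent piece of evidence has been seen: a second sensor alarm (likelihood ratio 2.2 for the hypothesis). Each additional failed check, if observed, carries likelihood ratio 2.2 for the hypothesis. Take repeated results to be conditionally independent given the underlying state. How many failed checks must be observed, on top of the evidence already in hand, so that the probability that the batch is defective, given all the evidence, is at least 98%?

11

Prior odds = 0.0051/0.9949 = 51/9949.
Bayes factor of the evidence already in hand = 2.2.
Odds after that evidence = (51/9949) × 2.2 = 561/49745.
Target odds = 0.98/0.02 = 49.
Need 2.2ⁿ ≥ 49 ÷ (561/49745) = 2437505/561.
2.2¹⁰ ≈2655.99 falls short of 2437505/561 but 2.2¹¹ ≈5843.18 reaches it, so n = 11.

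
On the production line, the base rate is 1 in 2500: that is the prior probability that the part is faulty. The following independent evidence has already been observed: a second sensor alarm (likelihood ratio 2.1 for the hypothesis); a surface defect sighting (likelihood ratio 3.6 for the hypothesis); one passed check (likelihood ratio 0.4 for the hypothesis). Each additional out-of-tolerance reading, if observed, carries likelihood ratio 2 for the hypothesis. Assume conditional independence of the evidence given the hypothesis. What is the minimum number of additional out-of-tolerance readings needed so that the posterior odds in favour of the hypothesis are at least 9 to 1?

Prior odds = 0.0004/0.9996 = 1/2499.
Combined Bayes factor of the evidence already in hand = 2.1 × 3.6 × 0.4 = 3.024.
Odds after that evidence = (1/2499) × 3.024 = 18/14875.
Target odds = 9.
Need 2ⁿ ≥ 9 ÷ (18/14875) = 7437.5.
2¹² = 4096 falls short of 7437.5 but 2¹³ = 8192 reaches it, so n = 13.

13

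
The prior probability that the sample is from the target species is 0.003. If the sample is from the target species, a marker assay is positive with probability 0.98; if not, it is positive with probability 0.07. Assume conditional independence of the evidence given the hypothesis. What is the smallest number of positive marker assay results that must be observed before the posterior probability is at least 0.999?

5

Prior odds: 0.003 ÷ 0.997 = 3/997.
Likelihood ratio of a positive = 0.98/0.07 = 14.
Target posterior odds = 0.999/0.001 = 999.
Need (3/997) × 14ⁿ ≥ 999, i.e. 14ⁿ ≥ 332001.
14⁴ = 38416 falls short of 332001 but 14⁵ = 537824 reaches it, so n = 5.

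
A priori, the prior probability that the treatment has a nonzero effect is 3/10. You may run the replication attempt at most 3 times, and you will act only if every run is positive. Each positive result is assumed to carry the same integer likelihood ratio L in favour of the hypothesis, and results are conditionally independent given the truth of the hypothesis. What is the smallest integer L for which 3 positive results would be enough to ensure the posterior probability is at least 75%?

Prior odds = 0.3/0.7 = 3/7.
Target odds = 0.75/0.25 = 3.
Need L³ ≥ 3 ÷ (3/7) = 7.
1³ = 1 < 7 ≤ 8 = 2³, so L = 2.

2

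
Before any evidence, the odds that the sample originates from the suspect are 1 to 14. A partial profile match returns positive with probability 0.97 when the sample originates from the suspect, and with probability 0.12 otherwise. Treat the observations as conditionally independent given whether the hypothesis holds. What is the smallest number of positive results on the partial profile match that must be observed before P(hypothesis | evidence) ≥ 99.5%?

Prior odds = 1/14.
Likelihood ratio of a positive result = 0.97/0.12 = 97/12.
Target odds: 0.995 ÷ 0.005 = 199.
Require (97/12)ⁿ ≥ 199 ÷ (1/14) = 2786.
(97/12)³ = 912673/1728 falls short of 2786 but (97/12)⁴ = 88529281/20736 reaches it, so n = 4.

4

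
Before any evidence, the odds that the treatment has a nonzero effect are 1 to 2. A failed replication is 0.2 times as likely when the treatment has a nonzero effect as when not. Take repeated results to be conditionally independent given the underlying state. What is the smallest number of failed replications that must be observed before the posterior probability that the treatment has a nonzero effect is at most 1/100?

Prior odds = 0.5.
Likelihood ratio per failed replication = 0.2.
Target odds: 0.01 ÷ 0.99 = 1/99.
Need 0.5 × 0.2ⁿ ≤ 1/99, i.e. 0.2ⁿ ≤ 2/99.
0.2² = 0.04 is still above 2/99 but 0.2³ = 0.008 is at or below it, so n = 3.

3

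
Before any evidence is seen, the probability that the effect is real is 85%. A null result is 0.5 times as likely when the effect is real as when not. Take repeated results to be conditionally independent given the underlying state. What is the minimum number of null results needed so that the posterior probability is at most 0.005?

11

Prior odds: 0.85 ÷ 0.15 = 17/3.
Likelihood ratio per null result = 0.5.
Target odds: 0.005 ÷ 0.995 = 1/199.
Need (17/3) × 0.5ⁿ ≤ 1/199, i.e. 0.5ⁿ ≤ 3/3383.
0.5¹⁰ = 1/1024 is still above 3/3383 but 0.5¹¹ = 1/2048 is at or below it, so n = 11.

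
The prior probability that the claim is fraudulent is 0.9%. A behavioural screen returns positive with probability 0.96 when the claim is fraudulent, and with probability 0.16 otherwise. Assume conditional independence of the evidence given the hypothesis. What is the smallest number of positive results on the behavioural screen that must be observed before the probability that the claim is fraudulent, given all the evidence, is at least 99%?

6

Prior odds = 0.009/0.991 = 9/991.
Likelihood ratio of a positive result = 0.96/0.16 = 6.
Target odds: 0.99 ÷ 0.01 = 99.
Need (9/991) × 6ⁿ ≥ 99, i.e. 6ⁿ ≥ 10901.
6⁵ = 7776 falls short of 10901 but 6⁶ = 46656 reaches it, so n = 6.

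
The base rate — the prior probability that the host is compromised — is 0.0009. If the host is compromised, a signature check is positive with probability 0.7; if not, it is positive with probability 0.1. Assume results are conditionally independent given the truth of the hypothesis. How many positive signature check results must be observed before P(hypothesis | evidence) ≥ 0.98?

Prior odds = 0.0009/0.9991 = 9/9991.
Likelihood ratio of a positive = 0.7/0.1 = 7.
Target odds: 0.98 ÷ 0.02 = 49.
Need (9/9991) × 7ⁿ ≥ 49, i.e. 7ⁿ ≥ 489559/9.
7⁵ = 16807 falls short of 489559/9 but 7⁶ = 117649 reaches it, so n = 6.

6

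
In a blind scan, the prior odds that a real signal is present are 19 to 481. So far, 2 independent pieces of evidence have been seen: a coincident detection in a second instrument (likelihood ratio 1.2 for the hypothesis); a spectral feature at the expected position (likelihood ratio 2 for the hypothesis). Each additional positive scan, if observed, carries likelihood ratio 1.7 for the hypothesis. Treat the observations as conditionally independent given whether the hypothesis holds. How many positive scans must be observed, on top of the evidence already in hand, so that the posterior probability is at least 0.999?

18

Prior odds = 19/481.
Combined Bayes factor of the evidence already in hand = 1.2 × 2 = 2.4.
Odds after that evidence = (19/481) × 2.4 = 228/2405.
Target odds = 0.999/0.001 = 999.
Need 1.7ⁿ ≥ 999 ÷ (228/2405) = 800865/76.
1.7¹⁷ ≈8272.4 falls short of 800865/76 but 1.7¹⁸ ≈14063.1 reaches it, so n = 18.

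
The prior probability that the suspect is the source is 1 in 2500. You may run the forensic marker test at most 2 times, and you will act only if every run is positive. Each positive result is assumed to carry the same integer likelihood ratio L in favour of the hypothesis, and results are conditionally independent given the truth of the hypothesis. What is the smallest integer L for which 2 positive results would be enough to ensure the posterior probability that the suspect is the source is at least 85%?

119

Prior odds = 0.0004/0.9996 = 1/2499.
Target odds = 0.85/0.15 = 17/3.
Need L² ≥ 17/3 ÷ (1/2499) = 14161.
118² = 13924 < 14161 ≤ 14161 = 119², so L = 119.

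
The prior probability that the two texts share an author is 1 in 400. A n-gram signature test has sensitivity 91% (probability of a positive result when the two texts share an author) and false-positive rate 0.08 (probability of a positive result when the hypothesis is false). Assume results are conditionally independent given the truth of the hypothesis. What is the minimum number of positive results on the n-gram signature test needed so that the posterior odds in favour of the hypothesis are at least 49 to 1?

5

Prior odds = 0.0025/0.9975 = 1/399.
Likelihood ratio of a positive result = 0.91/0.08 = 11.375.
Target odds = 49.
Need (1/399) × 11.375ⁿ ≥ 49, i.e. 11.375ⁿ ≥ 19551.
11.375⁴ = 68574961/4096 falls short of 19551 but 11.375⁵ ≈190439 reaches it, so n = 5.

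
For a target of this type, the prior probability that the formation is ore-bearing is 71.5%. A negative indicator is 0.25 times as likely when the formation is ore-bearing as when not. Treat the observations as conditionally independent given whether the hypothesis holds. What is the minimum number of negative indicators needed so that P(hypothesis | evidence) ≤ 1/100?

Prior odds = 0.715/0.285 = 143/57.
Likelihood ratio per negative indicator = 0.25.
Target odds: 0.01 ÷ 0.99 = 1/99.
Require 0.25ⁿ ≤ 1/99 ÷ (143/57) = 19/4719.
0.25³ = 0.015625 is still above 19/4719 but 0.25⁴ = 0.00390625 is at or below it, so n = 4.

4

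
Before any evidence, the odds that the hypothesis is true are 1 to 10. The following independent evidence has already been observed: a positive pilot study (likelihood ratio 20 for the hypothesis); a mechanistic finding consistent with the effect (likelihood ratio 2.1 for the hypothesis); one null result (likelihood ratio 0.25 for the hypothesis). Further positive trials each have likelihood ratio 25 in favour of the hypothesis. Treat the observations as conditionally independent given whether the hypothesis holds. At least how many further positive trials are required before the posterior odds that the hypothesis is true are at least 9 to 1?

Prior odds = 0.1.
Combined Bayes factor of the evidence already in hand = 20 × 2.1 × 0.25 = 10.5.
Odds after that evidence = 0.1 × 10.5 = 1.05.
Target odds = 9.
Need 25ⁿ ≥ 9 ÷ 1.05 = 60/7.
25¹ = 25, which meets the required 60/7; so n = 1.

1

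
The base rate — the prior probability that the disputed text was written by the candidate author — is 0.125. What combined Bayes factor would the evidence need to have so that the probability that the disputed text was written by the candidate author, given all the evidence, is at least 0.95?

Prior odds = 0.125/0.875 = 1/7.
Target odds = 0.95/0.05 = 19.
Required Bayes factor = 19 ÷ (1/7) = 133.

133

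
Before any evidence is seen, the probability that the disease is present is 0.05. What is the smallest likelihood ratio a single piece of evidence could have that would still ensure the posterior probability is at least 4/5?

76

Prior odds = 0.05/0.95 = 1/19.
Target odds = 0.8/0.2 = 4.
Required Bayes factor = 4 ÷ (1/19) = 76.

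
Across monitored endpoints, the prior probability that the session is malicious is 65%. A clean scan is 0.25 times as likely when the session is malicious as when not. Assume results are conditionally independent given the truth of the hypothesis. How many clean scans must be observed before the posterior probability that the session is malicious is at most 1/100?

4

Prior odds = 0.65/0.35 = 13/7.
Likelihood ratio per clean scan = 0.25.
Target posterior odds = 0.01/0.99 = 1/99.
Need (13/7) × 0.25ⁿ ≤ 1/99, i.e. 0.25ⁿ ≤ 7/1287.
0.25³ = 0.015625 is still above 7/1287 but 0.25⁴ = 0.00390625 is at or below it, so n = 4.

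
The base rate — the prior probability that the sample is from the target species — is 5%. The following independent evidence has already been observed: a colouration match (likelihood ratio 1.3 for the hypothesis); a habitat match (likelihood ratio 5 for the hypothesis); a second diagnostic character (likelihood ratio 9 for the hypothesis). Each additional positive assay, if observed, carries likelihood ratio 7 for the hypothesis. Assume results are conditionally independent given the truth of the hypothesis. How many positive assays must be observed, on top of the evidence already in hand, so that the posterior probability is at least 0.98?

2

Prior odds = 0.05/0.95 = 1/19.
Combined Bayes factor of the evidence already in hand = 1.3 × 5 × 9 = 58.5.
Odds after that evidence = (1/19) × 58.5 = 117/38.
Target odds = 0.98/0.02 = 49.
Need 7ⁿ ≥ 49 ÷ (117/38) = 1862/117.
7¹ = 7 falls short of 1862/117 but 7² = 49 reaches it, so n = 2.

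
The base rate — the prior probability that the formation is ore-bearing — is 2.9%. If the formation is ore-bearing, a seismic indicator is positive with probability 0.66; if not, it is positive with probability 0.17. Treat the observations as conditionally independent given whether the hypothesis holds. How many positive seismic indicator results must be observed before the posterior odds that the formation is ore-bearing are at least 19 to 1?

Prior odds: 0.029 ÷ 0.971 = 29/971.
Likelihood ratio of a positive = 0.66/0.17 = 66/17.
Target odds = 19.
Need (29/971) × (66/17)ⁿ ≥ 19, i.e. (66/17)ⁿ ≥ 18449/29.
(66/17)⁴ = 18974736/83521 falls short of 18449/29 but (66/17)⁵ ≈882.013 reaches it, so n = 5.

5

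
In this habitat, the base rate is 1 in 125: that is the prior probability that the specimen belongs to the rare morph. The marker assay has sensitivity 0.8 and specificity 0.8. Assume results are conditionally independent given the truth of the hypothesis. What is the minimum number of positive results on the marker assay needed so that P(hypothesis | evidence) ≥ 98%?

Prior odds = 0.008/0.992 = 1/124.
False-positive rate = 1 − 0.8 = 0.2; likelihood ratio of a positive = 0.8/0.2 = 4.
Target posterior odds = 0.98/0.02 = 49.
Need (1/124) × 4ⁿ ≥ 49, i.e. 4ⁿ ≥ 6076.
4⁶ = 4096 falls short of 6076 but 4⁷ = 16384 reaches it, so n = 7.

7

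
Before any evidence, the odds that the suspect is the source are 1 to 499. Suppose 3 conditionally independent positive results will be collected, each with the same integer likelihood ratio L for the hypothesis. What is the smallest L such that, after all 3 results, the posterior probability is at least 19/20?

22

Prior odds = 1/499.
Target odds = 0.95/0.05 = 19.
Need L³ ≥ 19 ÷ (1/499) = 9481.
21³ = 9261 < 9481 ≤ 10648 = 22³, so L = 22.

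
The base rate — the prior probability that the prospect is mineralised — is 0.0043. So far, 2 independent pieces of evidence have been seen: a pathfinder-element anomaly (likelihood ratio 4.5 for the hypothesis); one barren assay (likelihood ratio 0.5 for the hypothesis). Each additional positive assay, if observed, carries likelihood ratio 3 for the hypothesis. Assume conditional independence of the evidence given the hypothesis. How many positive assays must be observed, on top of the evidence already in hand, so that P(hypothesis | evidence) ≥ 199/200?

10

Prior odds = 0.0043/0.9957 = 43/9957.
Combined Bayes factor of the evidence already in hand = 4.5 × 0.5 = 2.25.
Odds after that evidence = (43/9957) × 2.25 = 129/13276.
Target odds = 0.995/0.005 = 199.
Need 3ⁿ ≥ 199 ÷ (129/13276) = 2641924/129.
3⁹ = 19683 falls short of 2641924/129 but 3¹⁰ = 59049 reaches it, so n = 10.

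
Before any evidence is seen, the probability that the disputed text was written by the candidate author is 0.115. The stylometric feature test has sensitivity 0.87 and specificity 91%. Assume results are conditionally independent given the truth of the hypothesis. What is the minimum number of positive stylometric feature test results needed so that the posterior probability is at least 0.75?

Prior odds = 0.115/0.885 = 23/177.
False-positive rate = 1 − 0.91 = 0.09; likelihood ratio of a positive = 0.87/0.09 = 29/3.
Target posterior odds = 0.75/0.25 = 3.
Need (23/177) × (29/3)ⁿ ≥ 3, i.e. (29/3)ⁿ ≥ 531/23.
(29/3)¹ = 29/3 falls short of 531/23 but (29/3)² = 841/9 reaches it, so n = 2.

2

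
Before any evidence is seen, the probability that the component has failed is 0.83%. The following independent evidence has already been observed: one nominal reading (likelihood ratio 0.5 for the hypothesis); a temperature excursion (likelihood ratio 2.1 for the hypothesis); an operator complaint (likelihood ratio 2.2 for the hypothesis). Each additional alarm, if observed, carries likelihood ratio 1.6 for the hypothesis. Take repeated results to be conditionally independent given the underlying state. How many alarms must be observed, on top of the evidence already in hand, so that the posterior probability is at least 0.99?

Prior odds = 0.0083/0.9917 = 83/9917.
Combined Bayes factor of the evidence already in hand = 0.5 × 2.1 × 2.2 = 2.31.
Odds after that evidence = (83/9917) × 2.31 = 19173/991700.
Target odds = 0.99/0.01 = 99.
Need 1.6ⁿ ≥ 99 ÷ (19173/991700) = 2975100/581.
1.6¹⁸ ≈4722.37 falls short of 2975100/581 but 1.6¹⁹ ≈7555.79 reaches it, so n = 19.

19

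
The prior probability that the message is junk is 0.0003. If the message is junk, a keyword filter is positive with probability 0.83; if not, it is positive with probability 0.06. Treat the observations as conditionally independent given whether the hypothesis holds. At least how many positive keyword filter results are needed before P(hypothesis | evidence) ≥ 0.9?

4

Prior odds: 0.0003 ÷ 0.9997 = 3/9997.
Likelihood ratio of a positive = 0.83/0.06 = 83/6.
Target odds: 0.9 ÷ 0.1 = 9.
Require (83/6)ⁿ ≥ 9 ÷ (3/9997) = 29991.
(83/6)³ = 571787/216 falls short of 29991 but (83/6)⁴ = 47458321/1296 reaches it, so n = 4.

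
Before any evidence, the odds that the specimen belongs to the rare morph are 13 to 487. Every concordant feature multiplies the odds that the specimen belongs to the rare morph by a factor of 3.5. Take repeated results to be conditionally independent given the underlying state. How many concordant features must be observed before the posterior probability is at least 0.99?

Prior odds = 13/487.
Likelihood ratio per concordant feature = 3.5.
Target odds: 0.99 ÷ 0.01 = 99.
Need (13/487) × 3.5ⁿ ≥ 99, i.e. 3.5ⁿ ≥ 48213/13.
3.5⁶ = 1838.265625 falls short of 48213/13 but 3.5⁷ = 823543/128 reaches it, so n = 7.

7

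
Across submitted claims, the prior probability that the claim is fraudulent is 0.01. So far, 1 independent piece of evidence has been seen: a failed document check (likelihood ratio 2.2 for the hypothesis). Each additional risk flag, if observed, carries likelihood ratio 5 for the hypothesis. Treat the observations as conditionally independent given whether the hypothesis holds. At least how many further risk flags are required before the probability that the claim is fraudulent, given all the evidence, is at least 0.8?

4

Prior odds = 0.01/0.99 = 1/99.
Bayes factor of the evidence already in hand = 2.2.
Odds after that evidence = (1/99) × 2.2 = 1/45.
Target odds = 0.8/0.2 = 4.
Need 5ⁿ ≥ 4 ÷ (1/45) = 180.
5³ = 125 falls short of 180 but 5⁴ = 625 reaches it, so n = 4.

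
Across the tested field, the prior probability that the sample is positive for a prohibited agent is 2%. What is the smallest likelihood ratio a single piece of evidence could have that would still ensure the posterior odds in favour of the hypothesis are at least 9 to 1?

Prior odds = 0.02/0.98 = 1/49.
Target odds = 9.
Required Bayes factor = 9 ÷ (1/49) = 441.

441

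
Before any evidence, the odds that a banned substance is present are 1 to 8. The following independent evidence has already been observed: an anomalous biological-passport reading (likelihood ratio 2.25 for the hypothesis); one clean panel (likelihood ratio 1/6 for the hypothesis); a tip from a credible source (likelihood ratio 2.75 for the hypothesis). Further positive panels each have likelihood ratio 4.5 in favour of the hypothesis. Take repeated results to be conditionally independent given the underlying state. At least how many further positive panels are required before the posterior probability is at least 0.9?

3

Prior odds = 0.125.
Combined Bayes factor of the evidence already in hand = 2.25 × (1/6) × 2.75 = 1.03125.
Odds after that evidence = 0.125 × 1.03125 = 0.12890625.
Target odds = 0.9/0.1 = 9.
Need 4.5ⁿ ≥ 9 ÷ 0.12890625 = 768/11.
4.5² = 20.25 falls short of 768/11 but 4.5³ = 91.125 reaches it, so n = 3.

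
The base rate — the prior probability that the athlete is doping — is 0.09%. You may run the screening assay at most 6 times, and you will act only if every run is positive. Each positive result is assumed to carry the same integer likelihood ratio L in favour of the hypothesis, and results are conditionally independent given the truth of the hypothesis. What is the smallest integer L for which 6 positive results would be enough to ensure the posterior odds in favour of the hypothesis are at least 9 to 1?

Prior odds = 0.0009/0.9991 = 9/9991.
Target odds = 9.
Need L⁶ ≥ 9 ÷ (9/9991) = 9991.
4⁶ = 4096 < 9991 ≤ 15625 = 5⁶, so L = 5.

5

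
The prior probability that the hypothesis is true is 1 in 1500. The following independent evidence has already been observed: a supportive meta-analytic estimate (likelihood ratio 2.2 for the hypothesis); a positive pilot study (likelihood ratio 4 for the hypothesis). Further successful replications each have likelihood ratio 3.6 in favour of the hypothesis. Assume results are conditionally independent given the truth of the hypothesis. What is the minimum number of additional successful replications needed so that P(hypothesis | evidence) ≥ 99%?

8

Prior odds = (1/1500)/(1499/1500) = 1/1499.
Combined Bayes factor of the evidence already in hand = 2.2 × 4 = 8.8.
Odds after that evidence = (1/1499) × 8.8 = 44/7495.
Target odds = 0.99/0.01 = 99.
Need 3.6ⁿ ≥ 99 ÷ (44/7495) = 16863.75.
3.6⁷ = 612220032/78125 falls short of 16863.75 but 3.6⁸ ≈28211.1 reaches it, so n = 8.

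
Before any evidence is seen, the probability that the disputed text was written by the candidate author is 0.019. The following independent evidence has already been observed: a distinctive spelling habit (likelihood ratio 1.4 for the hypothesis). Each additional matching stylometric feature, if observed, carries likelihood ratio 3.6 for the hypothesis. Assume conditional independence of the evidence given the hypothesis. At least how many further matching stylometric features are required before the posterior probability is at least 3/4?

4

Prior odds = 0.019/0.981 = 19/981.
Bayes factor of the evidence already in hand = 1.4.
Odds after that evidence = (19/981) × 1.4 = 133/4905.
Target odds = 0.75/0.25 = 3.
Need 3.6ⁿ ≥ 3 ÷ (133/4905) = 14715/133.
3.6³ = 46.656 falls short of 14715/133 but 3.6⁴ = 167.9616 reaches it, so n = 4.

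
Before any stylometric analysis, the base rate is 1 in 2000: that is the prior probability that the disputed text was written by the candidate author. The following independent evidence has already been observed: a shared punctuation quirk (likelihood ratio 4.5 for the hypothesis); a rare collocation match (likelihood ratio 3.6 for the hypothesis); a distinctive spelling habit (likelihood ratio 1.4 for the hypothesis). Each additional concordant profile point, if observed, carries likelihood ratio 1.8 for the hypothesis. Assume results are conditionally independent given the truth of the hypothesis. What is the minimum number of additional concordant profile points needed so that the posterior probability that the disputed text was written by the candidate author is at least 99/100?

Prior odds = 0.0005/0.9995 = 1/1999.
Combined Bayes factor of the evidence already in hand = 4.5 × 3.6 × 1.4 = 22.68.
Odds after that evidence = (1/1999) × 22.68 = 567/49975.
Target odds = 0.99/0.01 = 99.
Need 1.8ⁿ ≥ 99 ÷ (567/49975) = 549725/63.
1.8¹⁵ ≈6746.64 falls short of 549725/63 but 1.8¹⁶ ≈12144 reaches it, so n = 16.

16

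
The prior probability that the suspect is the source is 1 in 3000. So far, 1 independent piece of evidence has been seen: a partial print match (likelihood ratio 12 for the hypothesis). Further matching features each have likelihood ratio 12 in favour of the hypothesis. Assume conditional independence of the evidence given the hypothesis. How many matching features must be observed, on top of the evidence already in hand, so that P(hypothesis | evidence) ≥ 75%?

3

Prior odds = (1/3000)/(2999/3000) = 1/2999.
Bayes factor of the evidence already in hand = 12.
Odds after that evidence = (1/2999) × 12 = 12/2999.
Target odds = 0.75/0.25 = 3.
Need 12ⁿ ≥ 3 ÷ (12/2999) = 749.75.
12² = 144 falls short of 749.75 but 12³ = 1728 reaches it, so n = 3.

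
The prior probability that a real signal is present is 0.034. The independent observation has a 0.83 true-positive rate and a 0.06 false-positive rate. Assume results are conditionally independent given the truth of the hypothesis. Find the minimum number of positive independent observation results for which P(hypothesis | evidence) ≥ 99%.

Prior odds: 0.034 ÷ 0.966 = 17/483.
Likelihood ratio of a positive result = 0.83/0.06 = 83/6.
Target odds: 0.99 ÷ 0.01 = 99.
Require (83/6)ⁿ ≥ 99 ÷ (17/483) = 47817/17.
(83/6)³ = 571787/216 falls short of 47817/17 but (83/6)⁴ = 47458321/1296 reaches it, so n = 4.

4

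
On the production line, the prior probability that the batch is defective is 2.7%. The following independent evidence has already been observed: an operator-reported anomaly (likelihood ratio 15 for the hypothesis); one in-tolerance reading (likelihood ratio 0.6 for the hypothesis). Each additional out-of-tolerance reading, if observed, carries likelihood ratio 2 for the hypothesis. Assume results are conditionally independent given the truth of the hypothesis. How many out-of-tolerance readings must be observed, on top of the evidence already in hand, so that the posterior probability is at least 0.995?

Prior odds = 0.027/0.973 = 27/973.
Combined Bayes factor of the evidence already in hand = 15 × 0.6 = 9.
Odds after that evidence = (27/973) × 9 = 243/973.
Target odds = 0.995/0.005 = 199.
Need 2ⁿ ≥ 199 ÷ (243/973) = 193627/243.
2⁹ = 512 falls short of 193627/243 but 2¹⁰ = 1024 reaches it, so n = 10.

10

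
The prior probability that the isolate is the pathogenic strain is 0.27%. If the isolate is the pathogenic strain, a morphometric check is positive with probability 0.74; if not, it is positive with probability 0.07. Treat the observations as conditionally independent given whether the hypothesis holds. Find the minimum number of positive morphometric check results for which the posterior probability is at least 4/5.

Prior odds = 0.0027/0.9973 = 27/9973.
Likelihood ratio of a positive = 0.74/0.07 = 74/7.
Target odds: 0.8 ÷ 0.2 = 4.
Need (27/9973) × (74/7)ⁿ ≥ 4, i.e. (74/7)ⁿ ≥ 39892/27.
(74/7)³ = 405224/343 falls short of 39892/27 but (74/7)⁴ = 29986576/2401 reaches it, so n = 4.

4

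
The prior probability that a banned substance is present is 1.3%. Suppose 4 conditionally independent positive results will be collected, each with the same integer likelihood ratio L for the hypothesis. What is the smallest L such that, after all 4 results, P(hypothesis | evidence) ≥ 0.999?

17

Prior odds = 0.013/0.987 = 13/987.
Target odds = 0.999/0.001 = 999.
Need L⁴ ≥ 999 ÷ (13/987) = 986013/13.
16⁴ = 65536 < 986013/13 ≤ 83521 = 17⁴, so L = 17.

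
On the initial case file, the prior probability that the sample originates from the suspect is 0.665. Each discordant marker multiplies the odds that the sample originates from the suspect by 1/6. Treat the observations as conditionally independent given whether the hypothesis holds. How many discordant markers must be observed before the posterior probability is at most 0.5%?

4

Prior odds = 0.665/0.335 = 133/67.
Likelihood ratio per discordant marker = 1/6.
Target posterior odds = 0.005/0.995 = 1/199.
Require (1/6)ⁿ ≤ 1/199 ÷ (133/67) = 67/26467.
(1/6)³ = 1/216 is still above 67/26467 but (1/6)⁴ = 1/1296 is at or below it, so n = 4.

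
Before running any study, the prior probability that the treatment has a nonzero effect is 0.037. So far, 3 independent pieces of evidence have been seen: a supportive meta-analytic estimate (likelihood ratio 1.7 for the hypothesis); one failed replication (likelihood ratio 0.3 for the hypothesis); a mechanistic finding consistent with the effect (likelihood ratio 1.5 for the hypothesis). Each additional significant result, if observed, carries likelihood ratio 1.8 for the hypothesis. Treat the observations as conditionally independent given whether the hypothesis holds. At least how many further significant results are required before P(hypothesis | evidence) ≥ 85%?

Prior odds = 0.037/0.963 = 37/963.
Combined Bayes factor of the evidence already in hand = 1.7 × 0.3 × 1.5 = 0.765.
Odds after that evidence = (37/963) × 0.765 = 629/21400.
Target odds = 0.85/0.15 = 17/3.
Need 1.8ⁿ ≥ 17/3 ÷ (629/21400) = 21400/111.
1.8⁸ = 43046721/390625 falls short of 21400/111 but 1.8⁹ = 387420489/1953125 reaches it, so n = 9.

9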